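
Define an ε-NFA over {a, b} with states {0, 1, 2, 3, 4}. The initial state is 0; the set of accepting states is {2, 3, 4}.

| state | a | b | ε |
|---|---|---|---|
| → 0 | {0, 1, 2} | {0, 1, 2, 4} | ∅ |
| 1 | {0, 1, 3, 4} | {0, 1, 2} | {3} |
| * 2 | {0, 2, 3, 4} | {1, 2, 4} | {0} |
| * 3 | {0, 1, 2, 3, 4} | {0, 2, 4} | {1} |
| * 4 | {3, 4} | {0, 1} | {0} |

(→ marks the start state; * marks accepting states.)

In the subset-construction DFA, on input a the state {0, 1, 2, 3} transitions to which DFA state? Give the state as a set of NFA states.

δ(0,a) = {0, 1, 2}; δ(1,a) = {0, 1, 3, 4}; δ(2,a) = {0, 2, 3, 4}; δ(3,a) = {0, 1, 2, 3, 4}.
Union: {0, 1, 2, 3, 4}.

{0, 1, 2, 3, 4}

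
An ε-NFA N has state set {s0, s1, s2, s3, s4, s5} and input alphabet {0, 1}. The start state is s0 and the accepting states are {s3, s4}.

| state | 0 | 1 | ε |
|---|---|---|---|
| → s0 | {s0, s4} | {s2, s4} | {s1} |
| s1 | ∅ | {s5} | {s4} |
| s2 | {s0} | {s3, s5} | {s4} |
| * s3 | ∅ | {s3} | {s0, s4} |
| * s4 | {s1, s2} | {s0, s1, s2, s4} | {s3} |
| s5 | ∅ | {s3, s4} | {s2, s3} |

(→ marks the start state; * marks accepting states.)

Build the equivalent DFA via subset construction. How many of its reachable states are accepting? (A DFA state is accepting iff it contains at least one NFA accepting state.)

Start state of the DFA: {s0, s1, s3, s4} (ε-closure of the NFA start).
{s0, s1, s3, s4} --0--> {s0, s1, s2, s3, s4}  [new]
{s0, s1, s3, s4} --1--> {s0, s1, s2, s3, s4, s5}  [new]
{s0, s1, s2, s3, s4} --0--> {s0, s1, s2, s3, s4}  [seen]
{s0, s1, s2, s3, s4} --1--> {s0, s1, s2, s3, s4, s5}  [seen]
{s0, s1, s2, s3, s4, s5} --0--> {s0, s1, s2, s3, s4}  [seen]
{s0, s1, s2, s3, s4, s5} --1--> {s0, s1, s2, s3, s4, s5}  [seen]
Reachable DFA states: {s0, s1, s3, s4}, {s0, s1, s2, s3, s4}, {s0, s1, s2, s3, s4, s5}.
Accepting DFA states (contain an NFA accepting state): {s0, s1, s3, s4}, {s0, s1, s2, s3, s4}, {s0, s1, s2, s3, s4, s5}.

3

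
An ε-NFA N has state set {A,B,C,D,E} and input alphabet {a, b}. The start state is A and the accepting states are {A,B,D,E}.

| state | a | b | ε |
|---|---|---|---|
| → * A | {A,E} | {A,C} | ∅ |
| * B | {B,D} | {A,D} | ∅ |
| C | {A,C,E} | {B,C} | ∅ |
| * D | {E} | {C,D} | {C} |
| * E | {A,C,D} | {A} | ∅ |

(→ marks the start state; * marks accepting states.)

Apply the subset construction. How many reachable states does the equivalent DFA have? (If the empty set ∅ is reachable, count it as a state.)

8

Start state of the DFA: {A} (ε-closure of the NFA start).
{A} --a--> {A,E}  [new]
{A} --b--> {A,C}  [new]
{A,E} --a--> {A,C,D,E}  [new]
{A,E} --b--> {A,C}  [seen]
{A,C} --a--> {A,C,E}  [new]
{A,C} --b--> {A,B,C}  [new]
{A,C,D,E} --a--> {A,C,D,E}  [seen]
{A,C,D,E} --b--> {A,B,C,D}  [new]
{A,C,E} --a--> {A,C,D,E}  [seen]
{A,C,E} --b--> {A,B,C}  [seen]
{A,B,C} --a--> {A,B,C,D,E}  [new]
{A,B,C} --b--> {A,B,C,D}  [seen]
{A,B,C,D} --a--> {A,B,C,D,E}  [seen]
{A,B,C,D} --b--> {A,B,C,D}  [seen]
{A,B,C,D,E} --a--> {A,B,C,D,E}  [seen]
{A,B,C,D,E} --b--> {A,B,C,D}  [seen]
Reachable DFA states: {A}, {A,E}, {A,C}, {A,C,D,E}, {A,C,E}, {A,B,C}, {A,B,C,D}, {A,B,C,D,E}.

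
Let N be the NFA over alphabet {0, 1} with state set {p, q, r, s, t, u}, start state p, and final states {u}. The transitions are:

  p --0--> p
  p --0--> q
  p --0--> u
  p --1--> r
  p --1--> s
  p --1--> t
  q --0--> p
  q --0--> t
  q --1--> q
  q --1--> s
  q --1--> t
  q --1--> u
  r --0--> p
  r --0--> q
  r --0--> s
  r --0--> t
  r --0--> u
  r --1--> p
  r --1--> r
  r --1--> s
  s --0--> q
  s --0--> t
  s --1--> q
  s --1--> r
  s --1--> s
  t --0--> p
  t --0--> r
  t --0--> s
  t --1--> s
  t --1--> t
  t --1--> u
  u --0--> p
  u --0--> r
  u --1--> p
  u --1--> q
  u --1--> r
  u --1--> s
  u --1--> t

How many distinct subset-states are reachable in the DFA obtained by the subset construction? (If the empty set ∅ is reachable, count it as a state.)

Start state of the DFA: {p}.
{p} --0--> {p, q, u}  [new]
{p} --1--> {r, s, t}  [new]
{p, q, u} --0--> {p, q, r, t, u}  [new]
{p, q, u} --1--> {p, q, r, s, t, u}  [new]
{r, s, t} --0--> {p, q, r, s, t, u}  [seen]
{r, s, t} --1--> {p, q, r, s, t, u}  [seen]
{p, q, r, t, u} --0--> {p, q, r, s, t, u}  [seen]
{p, q, r, t, u} --1--> {p, q, r, s, t, u}  [seen]
{p, q, r, s, t, u} --0--> {p, q, r, s, t, u}  [seen]
{p, q, r, s, t, u} --1--> {p, q, r, s, t, u}  [seen]
Reachable DFA states: {p}, {p, q, u}, {r, s, t}, {p, q, r, t, u}, {p, q, r, s, t, u}.

5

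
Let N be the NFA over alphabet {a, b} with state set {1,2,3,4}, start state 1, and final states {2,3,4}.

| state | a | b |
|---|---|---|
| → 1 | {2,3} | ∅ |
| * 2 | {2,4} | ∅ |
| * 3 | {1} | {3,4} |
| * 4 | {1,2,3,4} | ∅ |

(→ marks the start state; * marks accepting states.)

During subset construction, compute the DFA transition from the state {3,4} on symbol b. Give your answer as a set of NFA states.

{3,4}

δ(3,b) = {3,4}; δ(4,b) = ∅.
Union: {3,4}.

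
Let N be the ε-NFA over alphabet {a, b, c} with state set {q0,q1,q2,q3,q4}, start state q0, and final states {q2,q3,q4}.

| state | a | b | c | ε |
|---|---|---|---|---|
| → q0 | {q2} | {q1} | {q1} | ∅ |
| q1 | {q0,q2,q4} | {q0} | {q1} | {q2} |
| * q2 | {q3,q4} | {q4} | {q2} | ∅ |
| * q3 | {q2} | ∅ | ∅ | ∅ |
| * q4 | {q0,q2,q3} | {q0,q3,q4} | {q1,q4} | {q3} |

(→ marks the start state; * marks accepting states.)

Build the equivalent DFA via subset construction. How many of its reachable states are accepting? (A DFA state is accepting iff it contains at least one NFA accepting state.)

Start state of the DFA: {q0} (ε-closure of the NFA start).
{q0} --a--> {q2}  [new]
{q0} --b--> {q1,q2}  [new]
{q0} --c--> {q1,q2}  [seen]
{q2} --a--> {q3,q4}  [new]
{q2} --b--> {q3,q4}  [seen]
{q2} --c--> {q2}  [seen]
{q1,q2} --a--> {q0,q2,q3,q4}  [new]
{q1,q2} --b--> {q0,q3,q4}  [new]
{q1,q2} --c--> {q1,q2}  [seen]
{q3,q4} --a--> {q0,q2,q3}  [new]
{q3,q4} --b--> {q0,q3,q4}  [seen]
{q3,q4} --c--> {q1,q2,q3,q4}  [new]
{q0,q2,q3,q4} --a--> {q0,q2,q3,q4}  [seen]
{q0,q2,q3,q4} --b--> {q0,q1,q2,q3,q4}  [new]
{q0,q2,q3,q4} --c--> {q1,q2,q3,q4}  [seen]
{q0,q3,q4} --a--> {q0,q2,q3}  [seen]
{q0,q3,q4} --b--> {q0,q1,q2,q3,q4}  [seen]
{q0,q3,q4} --c--> {q1,q2,q3,q4}  [seen]
{q0,q2,q3} --a--> {q2,q3,q4}  [new]
{q0,q2,q3} --b--> {q1,q2,q3,q4}  [seen]
{q0,q2,q3} --c--> {q1,q2}  [seen]
{q1,q2,q3,q4} --a--> {q0,q2,q3,q4}  [seen]
{q1,q2,q3,q4} --b--> {q0,q3,q4}  [seen]
{q1,q2,q3,q4} --c--> {q1,q2,q3,q4}  [seen]
{q0,q1,q2,q3,q4} --a--> {q0,q2,q3,q4}  [seen]
{q0,q1,q2,q3,q4} --b--> {q0,q1,q2,q3,q4}  [seen]
{q0,q1,q2,q3,q4} --c--> {q1,q2,q3,q4}  [seen]
{q2,q3,q4} --a--> {q0,q2,q3,q4}  [seen]
{q2,q3,q4} --b--> {q0,q3,q4}  [seen]
{q2,q3,q4} --c--> {q1,q2,q3,q4}  [seen]
Reachable DFA states: {q0}, {q2}, {q1,q2}, {q3,q4}, {q0,q2,q3,q4}, {q0,q3,q4}, {q0,q2,q3}, {q1,q2,q3,q4}, {q0,q1,q2,q3,q4}, {q2,q3,q4}.
Accepting DFA states (contain an NFA accepting state): {q2}, {q1,q2}, {q3,q4}, {q0,q2,q3,q4}, {q0,q3,q4}, {q0,q2,q3}, {q1,q2,q3,q4}, {q0,q1,q2,q3,q4}, {q2,q3,q4}.

9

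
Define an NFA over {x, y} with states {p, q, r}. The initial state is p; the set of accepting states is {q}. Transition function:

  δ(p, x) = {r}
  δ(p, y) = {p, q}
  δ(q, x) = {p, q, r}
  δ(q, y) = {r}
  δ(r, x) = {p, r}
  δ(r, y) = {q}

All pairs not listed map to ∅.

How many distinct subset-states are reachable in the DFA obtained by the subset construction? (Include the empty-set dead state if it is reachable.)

6

Start state of the DFA: {p}.
{p} --x--> {r}  [new]
{p} --y--> {p, q}  [new]
{r} --x--> {p, r}  [new]
{r} --y--> {q}  [new]
{p, q} --x--> {p, q, r}  [new]
{p, q} --y--> {p, q, r}  [seen]
{p, r} --x--> {p, r}  [seen]
{p, r} --y--> {p, q}  [seen]
{q} --x--> {p, q, r}  [seen]
{q} --y--> {r}  [seen]
{p, q, r} --x--> {p, q, r}  [seen]
{p, q, r} --y--> {p, q, r}  [seen]
Reachable DFA states: {p}, {r}, {p, q}, {p, r}, {q}, {p, q, r}.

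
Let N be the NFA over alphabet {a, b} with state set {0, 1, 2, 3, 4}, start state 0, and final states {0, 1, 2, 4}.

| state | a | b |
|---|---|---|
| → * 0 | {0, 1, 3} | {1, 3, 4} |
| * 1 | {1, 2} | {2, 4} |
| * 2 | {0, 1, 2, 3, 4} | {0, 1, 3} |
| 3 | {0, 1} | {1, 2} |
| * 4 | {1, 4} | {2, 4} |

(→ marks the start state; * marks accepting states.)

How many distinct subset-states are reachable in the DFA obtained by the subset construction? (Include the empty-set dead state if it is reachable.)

8

Start state of the DFA: {0}.
{0} --a--> {0, 1, 3}  [new]
{0} --b--> {1, 3, 4}  [new]
{0, 1, 3} --a--> {0, 1, 2, 3}  [new]
{0, 1, 3} --b--> {1, 2, 3, 4}  [new]
{1, 3, 4} --a--> {0, 1, 2, 4}  [new]
{1, 3, 4} --b--> {1, 2, 4}  [new]
{0, 1, 2, 3} --a--> {0, 1, 2, 3, 4}  [new]
{0, 1, 2, 3} --b--> {0, 1, 2, 3, 4}  [seen]
{1, 2, 3, 4} --a--> {0, 1, 2, 3, 4}  [seen]
{1, 2, 3, 4} --b--> {0, 1, 2, 3, 4}  [seen]
{0, 1, 2, 4} --a--> {0, 1, 2, 3, 4}  [seen]
{0, 1, 2, 4} --b--> {0, 1, 2, 3, 4}  [seen]
{1, 2, 4} --a--> {0, 1, 2, 3, 4}  [seen]
{1, 2, 4} --b--> {0, 1, 2, 3, 4}  [seen]
{0, 1, 2, 3, 4} --a--> {0, 1, 2, 3, 4}  [seen]
{0, 1, 2, 3, 4} --b--> {0, 1, 2, 3, 4}  [seen]
Reachable DFA states: {0}, {0, 1, 3}, {1, 3, 4}, {0, 1, 2, 3}, {1, 2, 3, 4}, {0, 1, 2, 4}, {1, 2, 4}, {0, 1, 2, 3, 4}.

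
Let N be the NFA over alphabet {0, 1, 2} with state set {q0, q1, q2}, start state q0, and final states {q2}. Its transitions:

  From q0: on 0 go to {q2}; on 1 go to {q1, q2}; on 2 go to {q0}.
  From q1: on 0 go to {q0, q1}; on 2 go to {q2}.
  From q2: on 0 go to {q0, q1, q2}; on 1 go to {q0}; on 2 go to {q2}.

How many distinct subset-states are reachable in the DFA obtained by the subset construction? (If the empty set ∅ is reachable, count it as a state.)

5

Start state of the DFA: {q0}.
{q0} --0--> {q2}  [new]
{q0} --1--> {q1, q2}  [new]
{q0} --2--> {q0}  [seen]
{q2} --0--> {q0, q1, q2}  [new]
{q2} --1--> {q0}  [seen]
{q2} --2--> {q2}  [seen]
{q1, q2} --0--> {q0, q1, q2}  [seen]
{q1, q2} --1--> {q0}  [seen]
{q1, q2} --2--> {q2}  [seen]
{q0, q1, q2} --0--> {q0, q1, q2}  [seen]
{q0, q1, q2} --1--> {q0, q1, q2}  [seen]
{q0, q1, q2} --2--> {q0, q2}  [new]
{q0, q2} --0--> {q0, q1, q2}  [seen]
{q0, q2} --1--> {q0, q1, q2}  [seen]
{q0, q2} --2--> {q0, q2}  [seen]
Reachable DFA states: {q0}, {q2}, {q1, q2}, {q0, q1, q2}, {q0, q2}.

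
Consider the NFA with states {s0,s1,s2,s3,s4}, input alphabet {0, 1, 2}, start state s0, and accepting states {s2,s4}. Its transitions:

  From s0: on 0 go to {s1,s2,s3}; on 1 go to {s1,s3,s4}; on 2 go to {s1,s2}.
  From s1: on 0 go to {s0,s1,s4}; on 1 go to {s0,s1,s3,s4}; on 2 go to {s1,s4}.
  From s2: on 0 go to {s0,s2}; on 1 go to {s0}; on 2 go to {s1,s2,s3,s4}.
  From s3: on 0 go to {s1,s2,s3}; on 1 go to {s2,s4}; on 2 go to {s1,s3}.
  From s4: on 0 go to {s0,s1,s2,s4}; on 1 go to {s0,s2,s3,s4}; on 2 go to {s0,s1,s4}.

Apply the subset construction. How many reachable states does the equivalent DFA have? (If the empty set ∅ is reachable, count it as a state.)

8

Start state of the DFA: {s0}.
{s0} --0--> {s1,s2,s3}  [new]
{s0} --1--> {s1,s3,s4}  [new]
{s0} --2--> {s1,s2}  [new]
{s1,s2,s3} --0--> {s0,s1,s2,s3,s4}  [new]
{s1,s2,s3} --1--> {s0,s1,s2,s3,s4}  [seen]
{s1,s2,s3} --2--> {s1,s2,s3,s4}  [new]
{s1,s3,s4} --0--> {s0,s1,s2,s3,s4}  [seen]
{s1,s3,s4} --1--> {s0,s1,s2,s3,s4}  [seen]
{s1,s3,s4} --2--> {s0,s1,s3,s4}  [new]
{s1,s2} --0--> {s0,s1,s2,s4}  [new]
{s1,s2} --1--> {s0,s1,s3,s4}  [seen]
{s1,s2} --2--> {s1,s2,s3,s4}  [seen]
{s0,s1,s2,s3,s4} --0--> {s0,s1,s2,s3,s4}  [seen]
{s0,s1,s2,s3,s4} --1--> {s0,s1,s2,s3,s4}  [seen]
{s0,s1,s2,s3,s4} --2--> {s0,s1,s2,s3,s4}  [seen]
{s1,s2,s3,s4} --0--> {s0,s1,s2,s3,s4}  [seen]
{s1,s2,s3,s4} --1--> {s0,s1,s2,s3,s4}  [seen]
{s1,s2,s3,s4} --2--> {s0,s1,s2,s3,s4}  [seen]
{s0,s1,s3,s4} --0--> {s0,s1,s2,s3,s4}  [seen]
{s0,s1,s3,s4} --1--> {s0,s1,s2,s3,s4}  [seen]
{s0,s1,s3,s4} --2--> {s0,s1,s2,s3,s4}  [seen]
{s0,s1,s2,s4} --0--> {s0,s1,s2,s3,s4}  [seen]
{s0,s1,s2,s4} --1--> {s0,s1,s2,s3,s4}  [seen]
{s0,s1,s2,s4} --2--> {s0,s1,s2,s3,s4}  [seen]
Reachable DFA states: {s0}, {s1,s2,s3}, {s1,s3,s4}, {s1,s2}, {s0,s1,s2,s3,s4}, {s1,s2,s3,s4}, {s0,s1,s3,s4}, {s0,s1,s2,s4}.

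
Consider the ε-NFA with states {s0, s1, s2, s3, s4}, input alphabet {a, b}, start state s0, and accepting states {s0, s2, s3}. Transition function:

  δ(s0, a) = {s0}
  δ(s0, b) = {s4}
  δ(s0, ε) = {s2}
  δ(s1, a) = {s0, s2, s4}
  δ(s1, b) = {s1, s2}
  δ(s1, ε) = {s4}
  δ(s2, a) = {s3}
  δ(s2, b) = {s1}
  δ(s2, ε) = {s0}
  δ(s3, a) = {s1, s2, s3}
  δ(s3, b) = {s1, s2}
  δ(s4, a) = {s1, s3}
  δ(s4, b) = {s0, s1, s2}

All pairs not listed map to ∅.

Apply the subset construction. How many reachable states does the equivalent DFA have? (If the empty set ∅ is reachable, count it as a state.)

Start state of the DFA: {s0, s2} (ε-closure of the NFA start).
{s0, s2} --a--> {s0, s2, s3}  [new]
{s0, s2} --b--> {s1, s4}  [new]
{s0, s2, s3} --a--> {s0, s1, s2, s3, s4}  [new]
{s0, s2, s3} --b--> {s0, s1, s2, s4}  [new]
{s1, s4} --a--> {s0, s1, s2, s3, s4}  [seen]
{s1, s4} --b--> {s0, s1, s2, s4}  [seen]
{s0, s1, s2, s3, s4} --a--> {s0, s1, s2, s3, s4}  [seen]
{s0, s1, s2, s3, s4} --b--> {s0, s1, s2, s4}  [seen]
{s0, s1, s2, s4} --a--> {s0, s1, s2, s3, s4}  [seen]
{s0, s1, s2, s4} --b--> {s0, s1, s2, s4}  [seen]
Reachable DFA states: {s0, s2}, {s0, s2, s3}, {s1, s4}, {s0, s1, s2, s3, s4}, {s0, s1, s2, s4}.

5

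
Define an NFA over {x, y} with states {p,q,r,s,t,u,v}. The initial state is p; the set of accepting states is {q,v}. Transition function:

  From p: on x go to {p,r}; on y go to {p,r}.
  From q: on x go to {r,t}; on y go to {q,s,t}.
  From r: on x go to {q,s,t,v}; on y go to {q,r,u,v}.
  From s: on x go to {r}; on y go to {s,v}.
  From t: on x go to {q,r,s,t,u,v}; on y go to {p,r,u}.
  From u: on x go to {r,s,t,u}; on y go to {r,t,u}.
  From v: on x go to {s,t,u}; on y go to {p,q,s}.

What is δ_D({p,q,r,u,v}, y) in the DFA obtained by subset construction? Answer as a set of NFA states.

{p,q,r,s,t,u,v}

δ(p,y) = {p,r}; δ(q,y) = {q,s,t}; δ(r,y) = {q,r,u,v}; δ(u,y) = {r,t,u}; δ(v,y) = {p,q,s}.
Union: {p,q,r,s,t,u,v}.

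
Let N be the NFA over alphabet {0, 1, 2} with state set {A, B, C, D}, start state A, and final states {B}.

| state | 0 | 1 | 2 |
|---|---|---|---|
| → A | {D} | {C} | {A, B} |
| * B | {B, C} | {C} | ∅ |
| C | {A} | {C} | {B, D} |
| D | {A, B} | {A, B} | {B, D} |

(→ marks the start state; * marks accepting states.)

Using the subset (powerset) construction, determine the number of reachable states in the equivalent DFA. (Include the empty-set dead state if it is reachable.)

Start state of the DFA: {A}.
{A} --0--> {D}  [new]
{A} --1--> {C}  [new]
{A} --2--> {A, B}  [new]
{D} --0--> {A, B}  [seen]
{D} --1--> {A, B}  [seen]
{D} --2--> {B, D}  [new]
{C} --0--> {A}  [seen]
{C} --1--> {C}  [seen]
{C} --2--> {B, D}  [seen]
{A, B} --0--> {B, C, D}  [new]
{A, B} --1--> {C}  [seen]
{A, B} --2--> {A, B}  [seen]
{B, D} --0--> {A, B, C}  [new]
{B, D} --1--> {A, B, C}  [seen]
{B, D} --2--> {B, D}  [seen]
{B, C, D} --0--> {A, B, C}  [seen]
{B, C, D} --1--> {A, B, C}  [seen]
{B, C, D} --2--> {B, D}  [seen]
{A, B, C} --0--> {A, B, C, D}  [new]
{A, B, C} --1--> {C}  [seen]
{A, B, C} --2--> {A, B, D}  [new]
{A, B, C, D} --0--> {A, B, C, D}  [seen]
{A, B, C, D} --1--> {A, B, C}  [seen]
{A, B, C, D} --2--> {A, B, D}  [seen]
{A, B, D} --0--> {A, B, C, D}  [seen]
{A, B, D} --1--> {A, B, C}  [seen]
{A, B, D} --2--> {A, B, D}  [seen]
Reachable DFA states: {A}, {D}, {C}, {A, B}, {B, D}, {B, C, D}, {A, B, C}, {A, B, C, D}, {A, B, D}.

9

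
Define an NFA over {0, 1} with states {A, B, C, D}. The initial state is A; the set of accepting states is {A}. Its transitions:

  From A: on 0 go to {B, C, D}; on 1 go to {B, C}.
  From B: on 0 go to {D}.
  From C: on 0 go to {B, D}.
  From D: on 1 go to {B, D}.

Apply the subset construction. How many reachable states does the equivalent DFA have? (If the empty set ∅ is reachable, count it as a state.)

Start state of the DFA: {A}.
{A} --0--> {B, C, D}  [new]
{A} --1--> {B, C}  [new]
{B, C, D} --0--> {B, D}  [new]
{B, C, D} --1--> {B, D}  [seen]
{B, C} --0--> {B, D}  [seen]
{B, C} --1--> ∅  [new]
{B, D} --0--> {D}  [new]
{B, D} --1--> {B, D}  [seen]
∅ --0--> ∅  [seen]
∅ --1--> ∅  [seen]
{D} --0--> ∅  [seen]
{D} --1--> {B, D}  [seen]
Reachable DFA states: {A}, {B, C, D}, {B, C}, {B, D}, ∅, {D}.

6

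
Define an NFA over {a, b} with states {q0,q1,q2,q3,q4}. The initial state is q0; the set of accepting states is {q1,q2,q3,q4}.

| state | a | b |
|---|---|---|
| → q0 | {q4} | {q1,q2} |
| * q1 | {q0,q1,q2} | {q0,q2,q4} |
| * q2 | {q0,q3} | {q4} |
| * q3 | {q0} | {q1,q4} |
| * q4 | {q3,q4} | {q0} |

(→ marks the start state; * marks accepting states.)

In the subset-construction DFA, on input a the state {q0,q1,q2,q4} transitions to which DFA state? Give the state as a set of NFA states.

δ(q0,a) = {q4}; δ(q1,a) = {q0,q1,q2}; δ(q2,a) = {q0,q3}; δ(q4,a) = {q3,q4}.
Union: {q0,q1,q2,q3,q4}.

{q0,q1,q2,q3,q4}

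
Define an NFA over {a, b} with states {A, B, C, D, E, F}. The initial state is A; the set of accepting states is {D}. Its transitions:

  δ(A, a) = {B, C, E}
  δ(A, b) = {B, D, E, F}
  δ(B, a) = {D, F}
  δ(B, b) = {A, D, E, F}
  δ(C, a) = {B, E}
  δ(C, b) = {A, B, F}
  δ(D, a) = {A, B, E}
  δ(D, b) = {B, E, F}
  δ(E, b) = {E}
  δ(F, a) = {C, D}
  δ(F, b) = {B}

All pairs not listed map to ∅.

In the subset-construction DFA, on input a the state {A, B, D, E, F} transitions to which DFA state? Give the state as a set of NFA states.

δ(A,a) = {B, C, E}; δ(B,a) = {D, F}; δ(D,a) = {A, B, E}; δ(E,a) = ∅; δ(F,a) = {C, D}.
Union: {A, B, C, D, E, F}.

{A, B, C, D, E, F}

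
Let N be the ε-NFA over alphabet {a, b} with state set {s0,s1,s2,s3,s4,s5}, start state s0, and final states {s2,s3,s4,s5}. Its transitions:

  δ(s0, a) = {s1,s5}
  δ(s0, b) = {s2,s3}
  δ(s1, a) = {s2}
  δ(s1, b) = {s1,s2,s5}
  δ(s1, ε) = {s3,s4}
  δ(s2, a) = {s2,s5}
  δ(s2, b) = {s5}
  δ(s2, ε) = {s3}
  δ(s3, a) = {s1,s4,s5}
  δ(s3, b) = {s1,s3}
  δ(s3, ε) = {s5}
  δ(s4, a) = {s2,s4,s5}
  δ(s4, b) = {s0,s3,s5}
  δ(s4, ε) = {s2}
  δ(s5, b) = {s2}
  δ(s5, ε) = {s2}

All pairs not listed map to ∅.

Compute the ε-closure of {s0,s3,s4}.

{s0,s2,s3,s4,s5}

Begin with {s0,s3,s4}.
s3 →ε {s5}; add s5.
s5 →ε {s2}; add s2.
ε-closure = {s0,s2,s3,s4,s5}.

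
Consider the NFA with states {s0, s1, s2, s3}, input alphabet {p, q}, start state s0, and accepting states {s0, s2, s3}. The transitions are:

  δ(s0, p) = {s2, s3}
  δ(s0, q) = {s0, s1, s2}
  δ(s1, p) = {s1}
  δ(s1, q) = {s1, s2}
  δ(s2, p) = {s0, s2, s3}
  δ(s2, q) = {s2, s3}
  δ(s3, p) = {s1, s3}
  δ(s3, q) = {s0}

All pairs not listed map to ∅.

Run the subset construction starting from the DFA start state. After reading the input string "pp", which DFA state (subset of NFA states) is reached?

{s0, s1, s2, s3}

Start: {s0}.
δ(s0,p) = {s2, s3}.
Union: {s2, s3}.
After p: {s2, s3}.
δ(s2,p) = {s0, s2, s3}; δ(s3,p) = {s1, s3}.
Union: {s0, s1, s2, s3}.
After p: {s0, s1, s2, s3}.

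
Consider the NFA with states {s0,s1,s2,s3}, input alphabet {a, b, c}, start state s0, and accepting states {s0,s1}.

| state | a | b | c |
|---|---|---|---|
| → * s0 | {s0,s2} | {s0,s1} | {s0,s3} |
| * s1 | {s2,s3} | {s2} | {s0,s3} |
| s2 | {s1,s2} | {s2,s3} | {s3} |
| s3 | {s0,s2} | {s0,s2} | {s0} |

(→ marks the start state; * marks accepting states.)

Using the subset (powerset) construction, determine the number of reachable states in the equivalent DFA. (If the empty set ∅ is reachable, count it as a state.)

Start state of the DFA: {s0}.
{s0} --a--> {s0,s2}  [new]
{s0} --b--> {s0,s1}  [new]
{s0} --c--> {s0,s3}  [new]
{s0,s2} --a--> {s0,s1,s2}  [new]
{s0,s2} --b--> {s0,s1,s2,s3}  [new]
{s0,s2} --c--> {s0,s3}  [seen]
{s0,s1} --a--> {s0,s2,s3}  [new]
{s0,s1} --b--> {s0,s1,s2}  [seen]
{s0,s1} --c--> {s0,s3}  [seen]
{s0,s3} --a--> {s0,s2}  [seen]
{s0,s3} --b--> {s0,s1,s2}  [seen]
{s0,s3} --c--> {s0,s3}  [seen]
{s0,s1,s2} --a--> {s0,s1,s2,s3}  [seen]
{s0,s1,s2} --b--> {s0,s1,s2,s3}  [seen]
{s0,s1,s2} --c--> {s0,s3}  [seen]
{s0,s1,s2,s3} --a--> {s0,s1,s2,s3}  [seen]
{s0,s1,s2,s3} --b--> {s0,s1,s2,s3}  [seen]
{s0,s1,s2,s3} --c--> {s0,s3}  [seen]
{s0,s2,s3} --a--> {s0,s1,s2}  [seen]
{s0,s2,s3} --b--> {s0,s1,s2,s3}  [seen]
{s0,s2,s3} --c--> {s0,s3}  [seen]
Reachable DFA states: {s0}, {s0,s2}, {s0,s1}, {s0,s3}, {s0,s1,s2}, {s0,s1,s2,s3}, {s0,s2,s3}.

7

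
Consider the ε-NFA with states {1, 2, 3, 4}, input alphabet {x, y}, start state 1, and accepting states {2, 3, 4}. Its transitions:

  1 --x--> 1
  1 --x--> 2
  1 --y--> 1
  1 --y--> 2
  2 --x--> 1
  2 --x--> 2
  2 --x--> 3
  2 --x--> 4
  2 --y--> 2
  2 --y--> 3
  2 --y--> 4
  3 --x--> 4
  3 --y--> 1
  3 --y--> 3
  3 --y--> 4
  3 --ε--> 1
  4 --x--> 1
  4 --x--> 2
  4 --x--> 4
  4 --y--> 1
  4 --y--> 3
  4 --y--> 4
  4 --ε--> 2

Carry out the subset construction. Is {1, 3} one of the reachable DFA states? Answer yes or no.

Start state of the DFA: {1} (ε-closure of the NFA start).
{1} --x--> {1, 2}  [new]
{1} --y--> {1, 2}  [seen]
{1, 2} --x--> {1, 2, 3, 4}  [new]
{1, 2} --y--> {1, 2, 3, 4}  [seen]
{1, 2, 3, 4} --x--> {1, 2, 3, 4}  [seen]
{1, 2, 3, 4} --y--> {1, 2, 3, 4}  [seen]
Reachable DFA states: {1}, {1, 2}, {1, 2, 3, 4}.
{1, 3} is not among them.

no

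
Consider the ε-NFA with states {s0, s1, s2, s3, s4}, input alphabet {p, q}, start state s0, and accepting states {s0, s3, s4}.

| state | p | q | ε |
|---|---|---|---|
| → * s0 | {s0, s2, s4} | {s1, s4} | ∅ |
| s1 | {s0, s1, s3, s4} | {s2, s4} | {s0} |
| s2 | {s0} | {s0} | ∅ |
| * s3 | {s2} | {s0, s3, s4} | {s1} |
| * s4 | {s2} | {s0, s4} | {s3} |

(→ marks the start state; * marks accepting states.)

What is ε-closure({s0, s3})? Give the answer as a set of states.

Begin with {s0, s3}.
s3 →ε {s1}; add s1.
ε-closure = {s0, s1, s3}.

{s0, s1, s3}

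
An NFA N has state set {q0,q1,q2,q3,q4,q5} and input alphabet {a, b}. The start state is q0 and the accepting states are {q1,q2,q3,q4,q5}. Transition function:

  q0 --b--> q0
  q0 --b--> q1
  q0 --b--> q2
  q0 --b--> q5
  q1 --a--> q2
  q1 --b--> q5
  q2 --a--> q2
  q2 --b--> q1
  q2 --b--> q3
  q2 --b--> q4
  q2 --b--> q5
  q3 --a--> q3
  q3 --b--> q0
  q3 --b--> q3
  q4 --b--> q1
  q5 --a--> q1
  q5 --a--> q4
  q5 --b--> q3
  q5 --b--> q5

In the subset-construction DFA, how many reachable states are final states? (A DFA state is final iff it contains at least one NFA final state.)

10

Start state of the DFA: {q0}.
{q0} --a--> ∅  [new]
{q0} --b--> {q0,q1,q2,q5}  [new]
∅ --a--> ∅  [seen]
∅ --b--> ∅  [seen]
{q0,q1,q2,q5} --a--> {q1,q2,q4}  [new]
{q0,q1,q2,q5} --b--> {q0,q1,q2,q3,q4,q5}  [new]
{q1,q2,q4} --a--> {q2}  [new]
{q1,q2,q4} --b--> {q1,q3,q4,q5}  [new]
{q0,q1,q2,q3,q4,q5} --a--> {q1,q2,q3,q4}  [new]
{q0,q1,q2,q3,q4,q5} --b--> {q0,q1,q2,q3,q4,q5}  [seen]
{q2} --a--> {q2}  [seen]
{q2} --b--> {q1,q3,q4,q5}  [seen]
{q1,q3,q4,q5} --a--> {q1,q2,q3,q4}  [seen]
{q1,q3,q4,q5} --b--> {q0,q1,q3,q5}  [new]
{q1,q2,q3,q4} --a--> {q2,q3}  [new]
{q1,q2,q3,q4} --b--> {q0,q1,q3,q4,q5}  [new]
{q0,q1,q3,q5} --a--> {q1,q2,q3,q4}  [seen]
{q0,q1,q3,q5} --b--> {q0,q1,q2,q3,q5}  [new]
{q2,q3} --a--> {q2,q3}  [seen]
{q2,q3} --b--> {q0,q1,q3,q4,q5}  [seen]
{q0,q1,q3,q4,q5} --a--> {q1,q2,q3,q4}  [seen]
{q0,q1,q3,q4,q5} --b--> {q0,q1,q2,q3,q5}  [seen]
{q0,q1,q2,q3,q5} --a--> {q1,q2,q3,q4}  [seen]
{q0,q1,q2,q3,q5} --b--> {q0,q1,q2,q3,q4,q5}  [seen]
Reachable DFA states: {q0}, ∅, {q0,q1,q2,q5}, {q1,q2,q4}, {q0,q1,q2,q3,q4,q5}, {q2}, {q1,q3,q4,q5}, {q1,q2,q3,q4}, {q0,q1,q3,q5}, {q2,q3}, {q0,q1,q3,q4,q5}, {q0,q1,q2,q3,q5}.
Accepting DFA states (contain an NFA accepting state): {q0,q1,q2,q5}, {q1,q2,q4}, {q0,q1,q2,q3,q4,q5}, {q2}, {q1,q3,q4,q5}, {q1,q2,q3,q4}, {q0,q1,q3,q5}, {q2,q3}, {q0,q1,q3,q4,q5}, {q0,q1,q2,q3,q5}.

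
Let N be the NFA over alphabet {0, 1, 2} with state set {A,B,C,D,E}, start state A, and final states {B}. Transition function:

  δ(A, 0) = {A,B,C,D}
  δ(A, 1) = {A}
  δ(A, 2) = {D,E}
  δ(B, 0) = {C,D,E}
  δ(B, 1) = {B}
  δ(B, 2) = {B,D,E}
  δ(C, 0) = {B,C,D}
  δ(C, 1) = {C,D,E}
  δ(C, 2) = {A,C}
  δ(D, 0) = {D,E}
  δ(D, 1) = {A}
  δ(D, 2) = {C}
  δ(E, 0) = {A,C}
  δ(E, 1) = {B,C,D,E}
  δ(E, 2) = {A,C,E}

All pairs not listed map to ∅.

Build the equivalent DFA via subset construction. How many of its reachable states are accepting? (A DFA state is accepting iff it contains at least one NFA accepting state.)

Start state of the DFA: {A}.
{A} --0--> {A,B,C,D}  [new]
{A} --1--> {A}  [seen]
{A} --2--> {D,E}  [new]
{A,B,C,D} --0--> {A,B,C,D,E}  [new]
{A,B,C,D} --1--> {A,B,C,D,E}  [seen]
{A,B,C,D} --2--> {A,B,C,D,E}  [seen]
{D,E} --0--> {A,C,D,E}  [new]
{D,E} --1--> {A,B,C,D,E}  [seen]
{D,E} --2--> {A,C,E}  [new]
{A,B,C,D,E} --0--> {A,B,C,D,E}  [seen]
{A,B,C,D,E} --1--> {A,B,C,D,E}  [seen]
{A,B,C,D,E} --2--> {A,B,C,D,E}  [seen]
{A,C,D,E} --0--> {A,B,C,D,E}  [seen]
{A,C,D,E} --1--> {A,B,C,D,E}  [seen]
{A,C,D,E} --2--> {A,C,D,E}  [seen]
{A,C,E} --0--> {A,B,C,D}  [seen]
{A,C,E} --1--> {A,B,C,D,E}  [seen]
{A,C,E} --2--> {A,C,D,E}  [seen]
Reachable DFA states: {A}, {A,B,C,D}, {D,E}, {A,B,C,D,E}, {A,C,D,E}, {A,C,E}.
Accepting DFA states (contain an NFA accepting state): {A,B,C,D}, {A,B,C,D,E}.

2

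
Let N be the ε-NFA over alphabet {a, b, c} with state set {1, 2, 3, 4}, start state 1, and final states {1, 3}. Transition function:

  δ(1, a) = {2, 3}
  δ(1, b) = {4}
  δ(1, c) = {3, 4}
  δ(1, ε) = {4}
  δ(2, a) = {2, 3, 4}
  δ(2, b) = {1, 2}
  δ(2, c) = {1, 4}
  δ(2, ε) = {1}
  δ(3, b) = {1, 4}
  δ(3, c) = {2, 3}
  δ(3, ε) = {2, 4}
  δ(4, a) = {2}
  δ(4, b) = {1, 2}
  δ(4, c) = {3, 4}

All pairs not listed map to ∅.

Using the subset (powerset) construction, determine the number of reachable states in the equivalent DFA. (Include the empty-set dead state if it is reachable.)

Start state of the DFA: {1, 4} (ε-closure of the NFA start).
{1, 4} --a--> {1, 2, 3, 4}  [new]
{1, 4} --b--> {1, 2, 4}  [new]
{1, 4} --c--> {1, 2, 3, 4}  [seen]
{1, 2, 3, 4} --a--> {1, 2, 3, 4}  [seen]
{1, 2, 3, 4} --b--> {1, 2, 4}  [seen]
{1, 2, 3, 4} --c--> {1, 2, 3, 4}  [seen]
{1, 2, 4} --a--> {1, 2, 3, 4}  [seen]
{1, 2, 4} --b--> {1, 2, 4}  [seen]
{1, 2, 4} --c--> {1, 2, 3, 4}  [seen]
Reachable DFA states: {1, 4}, {1, 2, 3, 4}, {1, 2, 4}.

3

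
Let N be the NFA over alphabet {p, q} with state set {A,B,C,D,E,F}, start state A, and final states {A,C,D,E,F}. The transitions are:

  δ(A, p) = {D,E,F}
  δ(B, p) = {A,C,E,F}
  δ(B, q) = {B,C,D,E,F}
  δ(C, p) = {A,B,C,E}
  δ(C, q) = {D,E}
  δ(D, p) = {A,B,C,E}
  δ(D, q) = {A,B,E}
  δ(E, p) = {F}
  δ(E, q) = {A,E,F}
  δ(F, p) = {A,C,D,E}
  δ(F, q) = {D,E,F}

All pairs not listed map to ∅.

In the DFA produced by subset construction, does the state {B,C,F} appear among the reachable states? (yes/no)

Start state of the DFA: {A}.
{A} --p--> {D,E,F}  [new]
{A} --q--> ∅  [new]
{D,E,F} --p--> {A,B,C,D,E,F}  [new]
{D,E,F} --q--> {A,B,D,E,F}  [new]
∅ --p--> ∅  [seen]
∅ --q--> ∅  [seen]
{A,B,C,D,E,F} --p--> {A,B,C,D,E,F}  [seen]
{A,B,C,D,E,F} --q--> {A,B,C,D,E,F}  [seen]
{A,B,D,E,F} --p--> {A,B,C,D,E,F}  [seen]
{A,B,D,E,F} --q--> {A,B,C,D,E,F}  [seen]
Reachable DFA states: {A}, {D,E,F}, ∅, {A,B,C,D,E,F}, {A,B,D,E,F}.
{B,C,F} is not among them.

no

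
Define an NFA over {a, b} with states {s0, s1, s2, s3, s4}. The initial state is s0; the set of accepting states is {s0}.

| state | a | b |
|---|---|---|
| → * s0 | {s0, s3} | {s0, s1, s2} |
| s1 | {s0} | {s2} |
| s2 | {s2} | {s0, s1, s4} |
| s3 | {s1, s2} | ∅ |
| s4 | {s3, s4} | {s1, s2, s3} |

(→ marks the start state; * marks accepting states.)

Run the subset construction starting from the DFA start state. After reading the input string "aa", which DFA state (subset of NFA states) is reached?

{s0, s1, s2, s3}

Start: {s0}.
δ(s0,a) = {s0, s3}.
Union: {s0, s3}.
After a: {s0, s3}.
δ(s0,a) = {s0, s3}; δ(s3,a) = {s1, s2}.
Union: {s0, s1, s2, s3}.
After a: {s0, s1, s2, s3}.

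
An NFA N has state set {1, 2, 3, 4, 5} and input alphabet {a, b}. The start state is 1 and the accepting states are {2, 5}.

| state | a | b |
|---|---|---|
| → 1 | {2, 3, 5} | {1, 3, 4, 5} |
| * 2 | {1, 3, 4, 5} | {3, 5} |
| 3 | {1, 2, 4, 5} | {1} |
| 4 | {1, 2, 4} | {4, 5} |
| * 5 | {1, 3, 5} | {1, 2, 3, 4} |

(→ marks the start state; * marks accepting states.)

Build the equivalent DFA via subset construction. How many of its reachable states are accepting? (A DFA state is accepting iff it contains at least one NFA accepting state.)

Start state of the DFA: {1}.
{1} --a--> {2, 3, 5}  [new]
{1} --b--> {1, 3, 4, 5}  [new]
{2, 3, 5} --a--> {1, 2, 3, 4, 5}  [new]
{2, 3, 5} --b--> {1, 2, 3, 4, 5}  [seen]
{1, 3, 4, 5} --a--> {1, 2, 3, 4, 5}  [seen]
{1, 3, 4, 5} --b--> {1, 2, 3, 4, 5}  [seen]
{1, 2, 3, 4, 5} --a--> {1, 2, 3, 4, 5}  [seen]
{1, 2, 3, 4, 5} --b--> {1, 2, 3, 4, 5}  [seen]
Reachable DFA states: {1}, {2, 3, 5}, {1, 3, 4, 5}, {1, 2, 3, 4, 5}.
Accepting DFA states (contain an NFA accepting state): {2, 3, 5}, {1, 3, 4, 5}, {1, 2, 3, 4, 5}.

3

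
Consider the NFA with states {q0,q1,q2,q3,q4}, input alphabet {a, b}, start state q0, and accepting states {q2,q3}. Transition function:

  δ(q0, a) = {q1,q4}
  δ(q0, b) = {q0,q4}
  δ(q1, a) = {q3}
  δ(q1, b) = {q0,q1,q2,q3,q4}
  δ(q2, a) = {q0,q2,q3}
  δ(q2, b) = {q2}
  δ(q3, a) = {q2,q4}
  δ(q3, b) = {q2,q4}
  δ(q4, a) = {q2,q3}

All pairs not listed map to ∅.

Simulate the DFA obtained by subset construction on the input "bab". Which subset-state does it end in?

Start: {q0}.
δ(q0,b) = {q0,q4}.
Union: {q0,q4}.
After b: {q0,q4}.
δ(q0,a) = {q1,q4}; δ(q4,a) = {q2,q3}.
Union: {q1,q2,q3,q4}.
After a: {q1,q2,q3,q4}.
δ(q1,b) = {q0,q1,q2,q3,q4}; δ(q2,b) = {q2}; δ(q3,b) = {q2,q4}; δ(q4,b) = ∅.
Union: {q0,q1,q2,q3,q4}.
After b: {q0,q1,q2,q3,q4}.

{q0,q1,q2,q3,q4}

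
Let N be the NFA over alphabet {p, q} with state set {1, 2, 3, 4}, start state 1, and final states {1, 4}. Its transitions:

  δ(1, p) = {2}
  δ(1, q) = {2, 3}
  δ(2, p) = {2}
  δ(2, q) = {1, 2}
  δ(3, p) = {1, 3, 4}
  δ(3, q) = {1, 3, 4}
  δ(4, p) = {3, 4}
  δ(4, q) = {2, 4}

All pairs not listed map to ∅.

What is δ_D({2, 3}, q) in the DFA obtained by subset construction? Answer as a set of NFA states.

δ(2,q) = {1, 2}; δ(3,q) = {1, 3, 4}.
Union: {1, 2, 3, 4}.

{1, 2, 3, 4}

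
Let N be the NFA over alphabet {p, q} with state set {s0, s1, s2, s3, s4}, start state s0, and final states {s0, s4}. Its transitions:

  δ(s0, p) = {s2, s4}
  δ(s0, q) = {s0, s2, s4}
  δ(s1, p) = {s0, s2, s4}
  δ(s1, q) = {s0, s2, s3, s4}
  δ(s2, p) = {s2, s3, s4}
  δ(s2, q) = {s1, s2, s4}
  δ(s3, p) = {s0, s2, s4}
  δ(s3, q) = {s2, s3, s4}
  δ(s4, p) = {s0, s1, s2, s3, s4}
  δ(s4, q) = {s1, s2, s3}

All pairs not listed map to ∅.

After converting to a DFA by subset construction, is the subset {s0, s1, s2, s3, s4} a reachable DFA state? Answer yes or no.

yes

Start state of the DFA: {s0}.
{s0} --p--> {s2, s4}  [new]
{s0} --q--> {s0, s2, s4}  [new]
{s2, s4} --p--> {s0, s1, s2, s3, s4}  [new]
{s2, s4} --q--> {s1, s2, s3, s4}  [new]
{s0, s2, s4} --p--> {s0, s1, s2, s3, s4}  [seen]
{s0, s2, s4} --q--> {s0, s1, s2, s3, s4}  [seen]
{s0, s1, s2, s3, s4} --p--> {s0, s1, s2, s3, s4}  [seen]
{s0, s1, s2, s3, s4} --q--> {s0, s1, s2, s3, s4}  [seen]
{s1, s2, s3, s4} --p--> {s0, s1, s2, s3, s4}  [seen]
{s1, s2, s3, s4} --q--> {s0, s1, s2, s3, s4}  [seen]
Reachable DFA states: {s0}, {s2, s4}, {s0, s2, s4}, {s0, s1, s2, s3, s4}, {s1, s2, s3, s4}.
{s0, s1, s2, s3, s4} is among them.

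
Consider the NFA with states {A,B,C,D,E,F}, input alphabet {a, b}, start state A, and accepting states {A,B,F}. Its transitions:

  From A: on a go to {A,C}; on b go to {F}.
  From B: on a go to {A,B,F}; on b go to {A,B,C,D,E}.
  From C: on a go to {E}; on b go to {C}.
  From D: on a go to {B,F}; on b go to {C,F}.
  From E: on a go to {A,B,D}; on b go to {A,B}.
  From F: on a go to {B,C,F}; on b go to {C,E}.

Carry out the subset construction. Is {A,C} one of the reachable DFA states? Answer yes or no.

yes

Start state of the DFA: {A}.
{A} --a--> {A,C}  [new]
{A} --b--> {F}  [new]
{A,C} --a--> {A,C,E}  [new]
{A,C} --b--> {C,F}  [new]
{F} --a--> {B,C,F}  [new]
{F} --b--> {C,E}  [new]
{A,C,E} --a--> {A,B,C,D,E}  [new]
{A,C,E} --b--> {A,B,C,F}  [new]
{C,F} --a--> {B,C,E,F}  [new]
{C,F} --b--> {C,E}  [seen]
{B,C,F} --a--> {A,B,C,E,F}  [new]
{B,C,F} --b--> {A,B,C,D,E}  [seen]
{C,E} --a--> {A,B,D,E}  [new]
{C,E} --b--> {A,B,C}  [new]
{A,B,C,D,E} --a--> {A,B,C,D,E,F}  [new]
{A,B,C,D,E} --b--> {A,B,C,D,E,F}  [seen]
{A,B,C,F} --a--> {A,B,C,E,F}  [seen]
{A,B,C,F} --b--> {A,B,C,D,E,F}  [seen]
{B,C,E,F} --a--> {A,B,C,D,E,F}  [seen]
{B,C,E,F} --b--> {A,B,C,D,E}  [seen]
{A,B,C,E,F} --a--> {A,B,C,D,E,F}  [seen]
{A,B,C,E,F} --b--> {A,B,C,D,E,F}  [seen]
{A,B,D,E} --a--> {A,B,C,D,F}  [new]
{A,B,D,E} --b--> {A,B,C,D,E,F}  [seen]
{A,B,C} --a--> {A,B,C,E,F}  [seen]
{A,B,C} --b--> {A,B,C,D,E,F}  [seen]
{A,B,C,D,E,F} --a--> {A,B,C,D,E,F}  [seen]
{A,B,C,D,E,F} --b--> {A,B,C,D,E,F}  [seen]
{A,B,C,D,F} --a--> {A,B,C,E,F}  [seen]
{A,B,C,D,F} --b--> {A,B,C,D,E,F}  [seen]
Reachable DFA states: {A}, {A,C}, {F}, {A,C,E}, {C,F}, {B,C,F}, {C,E}, {A,B,C,D,E}, {A,B,C,F}, {B,C,E,F}, {A,B,C,E,F}, {A,B,D,E}, {A,B,C}, {A,B,C,D,E,F}, {A,B,C,D,F}.
{A,C} is among them.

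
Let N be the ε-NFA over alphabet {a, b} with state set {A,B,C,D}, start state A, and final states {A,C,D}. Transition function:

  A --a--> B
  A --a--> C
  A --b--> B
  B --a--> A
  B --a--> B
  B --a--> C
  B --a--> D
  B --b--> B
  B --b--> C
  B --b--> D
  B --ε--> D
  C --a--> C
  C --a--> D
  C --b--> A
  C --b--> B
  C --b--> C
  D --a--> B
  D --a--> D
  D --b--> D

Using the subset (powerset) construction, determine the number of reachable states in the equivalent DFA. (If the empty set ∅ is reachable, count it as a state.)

Start state of the DFA: {A} (ε-closure of the NFA start).
{A} --a--> {B,C,D}  [new]
{A} --b--> {B,D}  [new]
{B,C,D} --a--> {A,B,C,D}  [new]
{B,C,D} --b--> {A,B,C,D}  [seen]
{B,D} --a--> {A,B,C,D}  [seen]
{B,D} --b--> {B,C,D}  [seen]
{A,B,C,D} --a--> {A,B,C,D}  [seen]
{A,B,C,D} --b--> {A,B,C,D}  [seen]
Reachable DFA states: {A}, {B,C,D}, {B,D}, {A,B,C,D}.

4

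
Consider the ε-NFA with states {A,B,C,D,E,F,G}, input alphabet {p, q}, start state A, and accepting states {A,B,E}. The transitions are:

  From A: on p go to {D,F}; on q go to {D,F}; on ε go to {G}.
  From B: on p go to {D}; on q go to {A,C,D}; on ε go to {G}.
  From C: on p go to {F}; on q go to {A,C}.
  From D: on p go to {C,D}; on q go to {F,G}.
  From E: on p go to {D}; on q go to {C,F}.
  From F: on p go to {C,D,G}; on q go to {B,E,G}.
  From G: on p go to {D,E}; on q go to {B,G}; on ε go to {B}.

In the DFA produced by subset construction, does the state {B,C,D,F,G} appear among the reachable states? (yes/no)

Start state of the DFA: {A,B,G} (ε-closure of the NFA start).
{A,B,G} --p--> {D,E,F}  [new]
{A,B,G} --q--> {A,B,C,D,F,G}  [new]
{D,E,F} --p--> {B,C,D,G}  [new]
{D,E,F} --q--> {B,C,E,F,G}  [new]
{A,B,C,D,F,G} --p--> {B,C,D,E,F,G}  [new]
{A,B,C,D,F,G} --q--> {A,B,C,D,E,F,G}  [new]
{B,C,D,G} --p--> {C,D,E,F}  [new]
{B,C,D,G} --q--> {A,B,C,D,F,G}  [seen]
{B,C,E,F,G} --p--> {B,C,D,E,F,G}  [seen]
{B,C,E,F,G} --q--> {A,B,C,D,E,F,G}  [seen]
{B,C,D,E,F,G} --p--> {B,C,D,E,F,G}  [seen]
{B,C,D,E,F,G} --q--> {A,B,C,D,E,F,G}  [seen]
{A,B,C,D,E,F,G} --p--> {B,C,D,E,F,G}  [seen]
{A,B,C,D,E,F,G} --q--> {A,B,C,D,E,F,G}  [seen]
{C,D,E,F} --p--> {B,C,D,F,G}  [new]
{C,D,E,F} --q--> {A,B,C,E,F,G}  [new]
{B,C,D,F,G} --p--> {B,C,D,E,F,G}  [seen]
{B,C,D,F,G} --q--> {A,B,C,D,E,F,G}  [seen]
{A,B,C,E,F,G} --p--> {B,C,D,E,F,G}  [seen]
{A,B,C,E,F,G} --q--> {A,B,C,D,E,F,G}  [seen]
Reachable DFA states: {A,B,G}, {D,E,F}, {A,B,C,D,F,G}, {B,C,D,G}, {B,C,E,F,G}, {B,C,D,E,F,G}, {A,B,C,D,E,F,G}, {C,D,E,F}, {B,C,D,F,G}, {A,B,C,E,F,G}.
{B,C,D,F,G} is among them.

yes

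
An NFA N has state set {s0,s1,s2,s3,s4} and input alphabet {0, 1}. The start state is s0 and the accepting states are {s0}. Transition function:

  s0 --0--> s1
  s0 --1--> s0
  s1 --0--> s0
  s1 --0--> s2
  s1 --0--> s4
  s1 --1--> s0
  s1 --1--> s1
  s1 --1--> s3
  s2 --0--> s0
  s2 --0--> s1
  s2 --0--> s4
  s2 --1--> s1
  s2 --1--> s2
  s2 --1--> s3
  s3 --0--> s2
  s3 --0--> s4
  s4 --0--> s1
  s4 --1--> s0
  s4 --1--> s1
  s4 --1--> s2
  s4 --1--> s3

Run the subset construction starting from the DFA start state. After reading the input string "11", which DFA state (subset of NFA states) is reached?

Start: {s0}.
δ(s0,1) = {s0}.
Union: {s0}.
After 1: {s0}.
δ(s0,1) = {s0}.
Union: {s0}.
After 1: {s0}.

{s0}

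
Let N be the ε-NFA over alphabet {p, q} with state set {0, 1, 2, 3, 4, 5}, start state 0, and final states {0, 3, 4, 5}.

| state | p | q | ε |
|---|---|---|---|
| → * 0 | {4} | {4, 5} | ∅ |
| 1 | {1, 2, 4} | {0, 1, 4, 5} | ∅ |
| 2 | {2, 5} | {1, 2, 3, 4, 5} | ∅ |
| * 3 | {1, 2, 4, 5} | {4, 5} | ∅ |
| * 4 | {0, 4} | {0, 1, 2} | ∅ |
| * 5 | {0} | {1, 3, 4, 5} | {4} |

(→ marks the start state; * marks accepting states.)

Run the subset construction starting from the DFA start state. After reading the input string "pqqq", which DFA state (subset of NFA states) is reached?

Start: {0}.
δ(0,p) = {4}.
Union: {4}.
After p: {4}.
δ(4,q) = {0, 1, 2}.
Union: {0, 1, 2}.
After q: {0, 1, 2}.
δ(0,q) = {4, 5}; δ(1,q) = {0, 1, 4, 5}; δ(2,q) = {1, 2, 3, 4, 5}.
Union: {0, 1, 2, 3, 4, 5}.
After q: {0, 1, 2, 3, 4, 5}.
δ(0,q) = {4, 5}; δ(1,q) = {0, 1, 4, 5}; δ(2,q) = {1, 2, 3, 4, 5}; δ(3,q) = {4, 5}; δ(4,q) = {0, 1, 2}; δ(5,q) = {1, 3, 4, 5}.
Union: {0, 1, 2, 3, 4, 5}.
After q: {0, 1, 2, 3, 4, 5}.

{0, 1, 2, 3, 4, 5}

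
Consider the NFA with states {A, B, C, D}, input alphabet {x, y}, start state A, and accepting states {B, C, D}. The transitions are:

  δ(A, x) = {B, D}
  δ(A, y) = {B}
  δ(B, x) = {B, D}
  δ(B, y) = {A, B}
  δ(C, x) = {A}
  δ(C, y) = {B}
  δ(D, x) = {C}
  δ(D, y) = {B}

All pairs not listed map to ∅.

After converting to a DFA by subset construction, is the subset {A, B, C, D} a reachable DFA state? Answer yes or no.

yes

Start state of the DFA: {A}.
{A} --x--> {B, D}  [new]
{A} --y--> {B}  [new]
{B, D} --x--> {B, C, D}  [new]
{B, D} --y--> {A, B}  [new]
{B} --x--> {B, D}  [seen]
{B} --y--> {A, B}  [seen]
{B, C, D} --x--> {A, B, C, D}  [new]
{B, C, D} --y--> {A, B}  [seen]
{A, B} --x--> {B, D}  [seen]
{A, B} --y--> {A, B}  [seen]
{A, B, C, D} --x--> {A, B, C, D}  [seen]
{A, B, C, D} --y--> {A, B}  [seen]
Reachable DFA states: {A}, {B, D}, {B}, {B, C, D}, {A, B}, {A, B, C, D}.
{A, B, C, D} is among them.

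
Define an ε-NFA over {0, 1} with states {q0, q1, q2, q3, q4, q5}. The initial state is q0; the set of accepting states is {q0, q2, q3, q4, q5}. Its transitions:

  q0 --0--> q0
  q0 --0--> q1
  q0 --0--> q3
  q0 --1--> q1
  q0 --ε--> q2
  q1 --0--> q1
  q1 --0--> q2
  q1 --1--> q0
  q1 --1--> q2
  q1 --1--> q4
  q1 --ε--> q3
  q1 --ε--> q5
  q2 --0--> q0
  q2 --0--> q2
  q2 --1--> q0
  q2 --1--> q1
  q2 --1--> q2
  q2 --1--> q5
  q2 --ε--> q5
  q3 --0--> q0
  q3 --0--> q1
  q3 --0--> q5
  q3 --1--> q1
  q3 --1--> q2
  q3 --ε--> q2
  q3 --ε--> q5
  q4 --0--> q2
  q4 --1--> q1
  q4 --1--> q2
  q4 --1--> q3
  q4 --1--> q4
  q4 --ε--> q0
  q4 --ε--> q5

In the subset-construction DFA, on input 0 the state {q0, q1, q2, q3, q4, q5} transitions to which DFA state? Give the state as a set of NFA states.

{q0, q1, q2, q3, q5}

δ(q0,0) = {q0, q1, q3}; δ(q1,0) = {q1, q2}; δ(q2,0) = {q0, q2}; δ(q3,0) = {q0, q1, q5}; δ(q4,0) = {q2}; δ(q5,0) = ∅.
Union: {q0, q1, q2, q3, q5}.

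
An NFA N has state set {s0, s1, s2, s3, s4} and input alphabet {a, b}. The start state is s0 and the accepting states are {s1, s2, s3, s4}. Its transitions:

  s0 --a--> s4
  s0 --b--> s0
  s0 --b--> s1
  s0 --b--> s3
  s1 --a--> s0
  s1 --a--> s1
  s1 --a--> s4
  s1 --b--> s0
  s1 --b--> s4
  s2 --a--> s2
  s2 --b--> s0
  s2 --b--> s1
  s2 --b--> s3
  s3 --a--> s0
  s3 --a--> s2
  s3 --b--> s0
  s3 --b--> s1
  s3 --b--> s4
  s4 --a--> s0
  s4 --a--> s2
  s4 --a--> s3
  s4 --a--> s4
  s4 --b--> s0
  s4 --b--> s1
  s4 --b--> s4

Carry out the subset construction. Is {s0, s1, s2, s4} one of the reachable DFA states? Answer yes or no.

yes

Start state of the DFA: {s0}.
{s0} --a--> {s4}  [new]
{s0} --b--> {s0, s1, s3}  [new]
{s4} --a--> {s0, s2, s3, s4}  [new]
{s4} --b--> {s0, s1, s4}  [new]
{s0, s1, s3} --a--> {s0, s1, s2, s4}  [new]
{s0, s1, s3} --b--> {s0, s1, s3, s4}  [new]
{s0, s2, s3, s4} --a--> {s0, s2, s3, s4}  [seen]
{s0, s2, s3, s4} --b--> {s0, s1, s3, s4}  [seen]
{s0, s1, s4} --a--> {s0, s1, s2, s3, s4}  [new]
{s0, s1, s4} --b--> {s0, s1, s3, s4}  [seen]
{s0, s1, s2, s4} --a--> {s0, s1, s2, s3, s4}  [seen]
{s0, s1, s2, s4} --b--> {s0, s1, s3, s4}  [seen]
{s0, s1, s3, s4} --a--> {s0, s1, s2, s3, s4}  [seen]
{s0, s1, s3, s4} --b--> {s0, s1, s3, s4}  [seen]
{s0, s1, s2, s3, s4} --a--> {s0, s1, s2, s3, s4}  [seen]
{s0, s1, s2, s3, s4} --b--> {s0, s1, s3, s4}  [seen]
Reachable DFA states: {s0}, {s4}, {s0, s1, s3}, {s0, s2, s3, s4}, {s0, s1, s4}, {s0, s1, s2, s4}, {s0, s1, s3, s4}, {s0, s1, s2, s3, s4}.
{s0, s1, s2, s4} is among them.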